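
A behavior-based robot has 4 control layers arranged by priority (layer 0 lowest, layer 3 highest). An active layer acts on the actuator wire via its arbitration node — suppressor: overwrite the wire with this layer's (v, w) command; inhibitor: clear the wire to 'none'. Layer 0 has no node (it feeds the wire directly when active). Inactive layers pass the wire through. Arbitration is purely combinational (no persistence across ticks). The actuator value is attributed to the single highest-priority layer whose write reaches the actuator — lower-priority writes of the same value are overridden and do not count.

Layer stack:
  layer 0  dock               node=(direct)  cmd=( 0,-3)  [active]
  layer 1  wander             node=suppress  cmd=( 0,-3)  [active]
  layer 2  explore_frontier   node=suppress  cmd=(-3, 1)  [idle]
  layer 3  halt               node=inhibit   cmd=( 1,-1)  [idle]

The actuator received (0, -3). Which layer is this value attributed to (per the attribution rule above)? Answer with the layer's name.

[0] dock on; wire := (0, -3)
[1] wander on (suppress); wire := (0, -3)
[2] explore_frontier off; pass (0, -3)
[3] halt off; pass (0, -3)
output (0, -3)
last writer: layer 1 = wander

wander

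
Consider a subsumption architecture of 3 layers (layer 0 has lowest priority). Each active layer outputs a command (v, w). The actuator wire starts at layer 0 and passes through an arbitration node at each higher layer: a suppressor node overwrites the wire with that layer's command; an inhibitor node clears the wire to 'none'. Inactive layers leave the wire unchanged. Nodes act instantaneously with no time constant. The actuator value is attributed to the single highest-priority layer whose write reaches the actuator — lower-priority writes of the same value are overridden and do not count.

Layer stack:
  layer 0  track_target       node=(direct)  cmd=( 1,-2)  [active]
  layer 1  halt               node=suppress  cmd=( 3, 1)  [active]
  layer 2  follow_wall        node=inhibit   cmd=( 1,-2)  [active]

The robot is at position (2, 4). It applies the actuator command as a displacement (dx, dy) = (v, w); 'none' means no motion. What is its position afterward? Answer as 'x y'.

2 4

L0 track_target: active, feeds wire = (1, -2)
L1 halt: active, suppressor → wire = (3, 1)
L2 follow_wall: active, inhibitor → wire = none
actuator = none
position: (2, 4) + none = (2, 4)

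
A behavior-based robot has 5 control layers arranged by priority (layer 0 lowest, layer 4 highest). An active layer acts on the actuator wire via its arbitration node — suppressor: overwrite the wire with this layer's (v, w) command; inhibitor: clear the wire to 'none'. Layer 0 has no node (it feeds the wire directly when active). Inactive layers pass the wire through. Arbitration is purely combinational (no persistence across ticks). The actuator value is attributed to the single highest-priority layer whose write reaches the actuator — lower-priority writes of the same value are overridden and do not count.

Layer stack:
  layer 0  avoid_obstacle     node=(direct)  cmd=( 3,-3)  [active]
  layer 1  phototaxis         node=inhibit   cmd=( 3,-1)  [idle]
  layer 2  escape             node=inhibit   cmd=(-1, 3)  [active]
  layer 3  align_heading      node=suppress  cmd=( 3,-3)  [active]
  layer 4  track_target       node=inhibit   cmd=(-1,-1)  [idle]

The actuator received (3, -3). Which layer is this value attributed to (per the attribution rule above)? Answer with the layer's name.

align_heading

layer 0 (avoid_obstacle) active — direct: (3, -3)
layer 1 (phototaxis) idle — unchanged: (3, -3)
layer 2 (escape) active — inhibits: none
layer 3 (align_heading) active — suppresses: (3, -3)
layer 4 (track_target) idle — unchanged: (3, -3)
→ actuator (3, -3)
last writer: layer 3 = align_heading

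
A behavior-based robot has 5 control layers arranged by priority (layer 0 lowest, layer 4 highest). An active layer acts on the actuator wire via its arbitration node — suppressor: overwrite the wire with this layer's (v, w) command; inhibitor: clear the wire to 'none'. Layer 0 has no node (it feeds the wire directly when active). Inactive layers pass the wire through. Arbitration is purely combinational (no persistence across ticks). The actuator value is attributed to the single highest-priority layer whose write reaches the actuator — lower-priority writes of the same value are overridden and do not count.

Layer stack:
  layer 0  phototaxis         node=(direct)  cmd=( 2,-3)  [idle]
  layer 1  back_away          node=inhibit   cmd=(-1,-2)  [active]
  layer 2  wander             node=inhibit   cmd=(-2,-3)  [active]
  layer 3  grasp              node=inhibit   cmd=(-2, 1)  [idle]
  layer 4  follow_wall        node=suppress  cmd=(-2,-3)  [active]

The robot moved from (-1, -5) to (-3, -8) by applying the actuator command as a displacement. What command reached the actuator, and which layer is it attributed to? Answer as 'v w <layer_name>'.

-2 -3 follow_wall

displacement = (-3, -8) − (-1, -5) = (-2, -3)
layer 0 (phototaxis) idle — none
layer 1 (back_away) active — inhibits: none
layer 2 (wander) active — inhibits: none
layer 3 (grasp) idle — unchanged: none
layer 4 (follow_wall) active — suppresses: (-2, -3)
→ actuator (-2, -3) — from layer 4 (follow_wall)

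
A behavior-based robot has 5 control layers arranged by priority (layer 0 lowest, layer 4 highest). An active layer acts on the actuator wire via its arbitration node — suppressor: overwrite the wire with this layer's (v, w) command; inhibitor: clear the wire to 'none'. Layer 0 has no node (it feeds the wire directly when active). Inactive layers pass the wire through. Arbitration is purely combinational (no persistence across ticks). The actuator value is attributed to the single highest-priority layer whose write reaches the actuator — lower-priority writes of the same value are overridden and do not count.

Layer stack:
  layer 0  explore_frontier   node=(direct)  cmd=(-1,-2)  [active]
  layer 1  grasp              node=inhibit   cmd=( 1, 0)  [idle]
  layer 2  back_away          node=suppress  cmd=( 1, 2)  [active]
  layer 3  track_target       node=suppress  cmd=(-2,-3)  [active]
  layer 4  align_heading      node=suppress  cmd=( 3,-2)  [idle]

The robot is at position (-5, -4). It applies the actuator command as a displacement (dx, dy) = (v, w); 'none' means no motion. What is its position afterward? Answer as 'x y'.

L0 explore_frontier: active, feeds wire = (-1, -2)
L1 grasp: idle → wire stays (-1, -2)
L2 back_away: active, suppressor → wire = (1, 2)
L3 track_target: active, suppressor → wire = (-2, -3)
L4 align_heading: idle → wire stays (-2, -3)
actuator = (-2, -3)
position: (-5, -4) + (-2, -3) = (-7, -7)

-7 -7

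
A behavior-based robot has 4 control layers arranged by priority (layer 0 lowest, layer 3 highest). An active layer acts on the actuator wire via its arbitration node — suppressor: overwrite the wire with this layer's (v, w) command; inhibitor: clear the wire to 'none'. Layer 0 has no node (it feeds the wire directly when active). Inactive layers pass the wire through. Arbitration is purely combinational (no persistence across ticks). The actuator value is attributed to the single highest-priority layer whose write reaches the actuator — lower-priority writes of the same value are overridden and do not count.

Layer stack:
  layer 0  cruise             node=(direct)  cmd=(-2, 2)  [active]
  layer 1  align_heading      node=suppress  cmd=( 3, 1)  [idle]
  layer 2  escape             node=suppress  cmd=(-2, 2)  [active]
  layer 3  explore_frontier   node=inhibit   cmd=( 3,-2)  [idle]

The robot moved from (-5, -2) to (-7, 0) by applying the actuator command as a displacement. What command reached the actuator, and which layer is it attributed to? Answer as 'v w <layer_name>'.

displacement = (-7, 0) − (-5, -2) = (-2, 2)
[0] cruise on; wire := (-2, 2)
[1] align_heading off; pass (-2, 2)
[2] escape on (suppress); wire := (-2, 2)
[3] explore_frontier off; pass (-2, 2)
output (-2, 2) — from layer 2 (escape)

-2 2 escape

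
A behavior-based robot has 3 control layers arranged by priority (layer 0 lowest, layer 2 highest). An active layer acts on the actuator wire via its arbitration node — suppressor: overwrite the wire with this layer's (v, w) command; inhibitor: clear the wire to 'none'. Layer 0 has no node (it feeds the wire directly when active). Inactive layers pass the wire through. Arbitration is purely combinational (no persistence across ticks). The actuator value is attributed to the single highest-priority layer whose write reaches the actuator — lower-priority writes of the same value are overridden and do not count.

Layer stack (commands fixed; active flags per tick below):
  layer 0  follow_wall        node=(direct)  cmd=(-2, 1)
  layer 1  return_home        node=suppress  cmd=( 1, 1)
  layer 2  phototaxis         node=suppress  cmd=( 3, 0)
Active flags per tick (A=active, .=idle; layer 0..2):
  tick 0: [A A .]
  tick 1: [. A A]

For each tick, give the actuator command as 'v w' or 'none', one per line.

tick 0:
  [0] follow_wall on; wire := (-2, 1)
  [1] return_home on (suppress); wire := (1, 1)
  [2] phototaxis off; pass (1, 1)
  output (1, 1)
tick 1:
  [0] follow_wall off; wire := none
  [1] return_home on (suppress); wire := (1, 1)
  [2] phototaxis on (suppress); wire := (3, 0)
  output (3, 0)

1 1
3 0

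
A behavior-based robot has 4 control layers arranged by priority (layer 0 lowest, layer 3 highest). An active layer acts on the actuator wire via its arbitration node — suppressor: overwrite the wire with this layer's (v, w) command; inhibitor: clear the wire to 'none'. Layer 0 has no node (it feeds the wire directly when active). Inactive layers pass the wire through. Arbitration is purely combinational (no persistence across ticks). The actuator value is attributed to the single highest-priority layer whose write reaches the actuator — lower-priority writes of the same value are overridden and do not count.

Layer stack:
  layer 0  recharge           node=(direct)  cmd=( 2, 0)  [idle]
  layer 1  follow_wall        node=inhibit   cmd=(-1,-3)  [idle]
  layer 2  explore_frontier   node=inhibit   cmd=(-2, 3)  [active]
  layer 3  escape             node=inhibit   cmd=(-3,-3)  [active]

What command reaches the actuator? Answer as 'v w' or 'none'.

none

layer 0 (recharge) idle — none
layer 1 (follow_wall) idle — unchanged: none
layer 2 (explore_frontier) active — inhibits: none
layer 3 (escape) active — inhibits: none
→ actuator none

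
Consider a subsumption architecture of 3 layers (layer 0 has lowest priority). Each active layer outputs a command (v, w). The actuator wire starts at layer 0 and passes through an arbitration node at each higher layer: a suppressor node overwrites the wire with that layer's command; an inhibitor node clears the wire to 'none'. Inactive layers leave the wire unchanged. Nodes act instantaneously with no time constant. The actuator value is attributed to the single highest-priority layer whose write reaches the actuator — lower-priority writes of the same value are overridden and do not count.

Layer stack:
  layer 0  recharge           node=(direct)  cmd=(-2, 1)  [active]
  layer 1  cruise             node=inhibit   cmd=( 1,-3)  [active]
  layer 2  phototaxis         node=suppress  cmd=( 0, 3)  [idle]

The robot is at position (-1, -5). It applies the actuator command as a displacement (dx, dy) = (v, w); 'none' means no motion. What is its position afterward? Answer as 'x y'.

L0 recharge: active, feeds wire = (-2, 1)
L1 cruise: active, inhibitor → wire = none
L2 phototaxis: idle → wire stays none
actuator = none
position: (-1, -5) + none = (-1, -5)

-1 -5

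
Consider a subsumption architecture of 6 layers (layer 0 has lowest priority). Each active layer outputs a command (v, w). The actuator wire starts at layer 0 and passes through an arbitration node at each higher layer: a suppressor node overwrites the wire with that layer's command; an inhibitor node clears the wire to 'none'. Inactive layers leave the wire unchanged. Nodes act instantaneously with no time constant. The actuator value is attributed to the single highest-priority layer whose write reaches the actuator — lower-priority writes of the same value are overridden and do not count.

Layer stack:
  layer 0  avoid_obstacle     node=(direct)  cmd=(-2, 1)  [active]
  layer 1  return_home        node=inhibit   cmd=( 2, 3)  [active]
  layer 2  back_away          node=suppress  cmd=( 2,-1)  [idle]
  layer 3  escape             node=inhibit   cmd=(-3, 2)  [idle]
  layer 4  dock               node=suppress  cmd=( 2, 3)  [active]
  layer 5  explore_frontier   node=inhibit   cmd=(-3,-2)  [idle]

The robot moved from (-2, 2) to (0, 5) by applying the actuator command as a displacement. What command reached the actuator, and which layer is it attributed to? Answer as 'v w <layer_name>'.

displacement = (0, 5) − (-2, 2) = (2, 3)
layer 0 (avoid_obstacle) active — direct: (-2, 1)
layer 1 (return_home) active — inhibits: none
layer 2 (back_away) idle — unchanged: none
layer 3 (escape) idle — unchanged: none
layer 4 (dock) active — suppresses: (2, 3)
layer 5 (explore_frontier) idle — unchanged: (2, 3)
→ actuator (2, 3) — from layer 4 (dock)

2 3 dock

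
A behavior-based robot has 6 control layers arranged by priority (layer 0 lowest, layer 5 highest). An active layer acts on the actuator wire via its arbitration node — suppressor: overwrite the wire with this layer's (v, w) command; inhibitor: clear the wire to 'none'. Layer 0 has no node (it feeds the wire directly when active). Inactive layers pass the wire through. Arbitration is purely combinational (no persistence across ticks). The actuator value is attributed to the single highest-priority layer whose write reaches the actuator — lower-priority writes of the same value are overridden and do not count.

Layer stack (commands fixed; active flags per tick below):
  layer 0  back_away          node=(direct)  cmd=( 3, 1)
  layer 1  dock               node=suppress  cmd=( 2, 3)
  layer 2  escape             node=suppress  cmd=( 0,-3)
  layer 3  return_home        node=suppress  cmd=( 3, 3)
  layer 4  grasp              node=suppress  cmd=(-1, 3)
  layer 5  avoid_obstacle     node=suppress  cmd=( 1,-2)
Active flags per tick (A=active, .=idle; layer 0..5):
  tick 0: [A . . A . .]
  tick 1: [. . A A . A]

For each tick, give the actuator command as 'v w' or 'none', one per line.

3 3
1 -2

tick 0:
  [0] back_away on; wire := (3, 1)
  [1] dock off; pass (3, 1)
  [2] escape off; pass (3, 1)
  [3] return_home on (suppress); wire := (3, 3)
  [4] grasp off; pass (3, 3)
  [5] avoid_obstacle off; pass (3, 3)
  output (3, 3)
tick 1:
  [0] back_away off; wire := none
  [1] dock off; pass none
  [2] escape on (suppress); wire := (0, -3)
  [3] return_home on (suppress); wire := (3, 3)
  [4] grasp off; pass (3, 3)
  [5] avoid_obstacle on (suppress); wire := (1, -2)
  output (1, -2)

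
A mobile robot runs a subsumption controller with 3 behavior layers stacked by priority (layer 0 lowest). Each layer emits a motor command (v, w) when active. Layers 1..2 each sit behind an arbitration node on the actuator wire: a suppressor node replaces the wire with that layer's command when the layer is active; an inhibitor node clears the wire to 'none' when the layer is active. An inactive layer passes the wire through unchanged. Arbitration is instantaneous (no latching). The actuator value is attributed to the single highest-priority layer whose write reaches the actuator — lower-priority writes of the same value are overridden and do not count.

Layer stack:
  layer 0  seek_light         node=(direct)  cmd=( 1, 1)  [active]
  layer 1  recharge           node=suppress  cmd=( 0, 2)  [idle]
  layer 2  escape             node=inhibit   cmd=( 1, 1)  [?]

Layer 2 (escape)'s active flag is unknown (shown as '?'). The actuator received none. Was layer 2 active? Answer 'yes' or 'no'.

If layer 2 is active=yes:
  actuator would be none
If layer 2 is active=no:
  actuator would be (1, 1)
Observed none, so layer 2 was active.

yes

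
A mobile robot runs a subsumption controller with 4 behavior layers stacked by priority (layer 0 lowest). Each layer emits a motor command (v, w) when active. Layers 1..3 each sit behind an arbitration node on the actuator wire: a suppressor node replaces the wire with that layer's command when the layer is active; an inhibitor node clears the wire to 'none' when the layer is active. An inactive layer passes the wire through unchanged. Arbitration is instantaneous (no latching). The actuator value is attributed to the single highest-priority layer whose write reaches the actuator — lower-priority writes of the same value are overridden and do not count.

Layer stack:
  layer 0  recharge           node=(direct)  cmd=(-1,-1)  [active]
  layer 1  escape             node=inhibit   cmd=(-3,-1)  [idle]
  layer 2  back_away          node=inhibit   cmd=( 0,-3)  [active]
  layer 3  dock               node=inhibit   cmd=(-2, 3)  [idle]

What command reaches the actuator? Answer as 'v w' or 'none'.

layer 0 (recharge) active — direct: (-1, -1)
layer 1 (escape) idle — unchanged: (-1, -1)
layer 2 (back_away) active — inhibits: none
layer 3 (dock) idle — unchanged: none
→ actuator none

none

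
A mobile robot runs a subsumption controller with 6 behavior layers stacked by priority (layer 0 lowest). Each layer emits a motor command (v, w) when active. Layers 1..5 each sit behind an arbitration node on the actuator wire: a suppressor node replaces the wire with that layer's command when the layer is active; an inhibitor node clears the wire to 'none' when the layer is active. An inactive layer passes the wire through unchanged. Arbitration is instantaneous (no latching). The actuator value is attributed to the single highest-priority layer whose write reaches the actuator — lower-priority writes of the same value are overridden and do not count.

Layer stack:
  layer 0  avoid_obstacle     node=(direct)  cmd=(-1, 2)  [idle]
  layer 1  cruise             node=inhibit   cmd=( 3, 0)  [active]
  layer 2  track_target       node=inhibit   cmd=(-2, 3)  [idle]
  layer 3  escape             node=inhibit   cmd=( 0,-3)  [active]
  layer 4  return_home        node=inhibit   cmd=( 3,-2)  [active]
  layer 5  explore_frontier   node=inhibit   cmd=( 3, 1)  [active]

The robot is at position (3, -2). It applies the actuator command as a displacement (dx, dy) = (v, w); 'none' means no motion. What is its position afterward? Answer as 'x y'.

3 -2

L0 avoid_obstacle: idle → wire = none
L1 cruise: active, inhibitor → wire = none
L2 track_target: idle → wire stays none
L3 escape: active, inhibitor → wire = none
L4 return_home: active, inhibitor → wire = none
L5 explore_frontier: active, inhibitor → wire = none
actuator = none
position: (3, -2) + none = (3, -2)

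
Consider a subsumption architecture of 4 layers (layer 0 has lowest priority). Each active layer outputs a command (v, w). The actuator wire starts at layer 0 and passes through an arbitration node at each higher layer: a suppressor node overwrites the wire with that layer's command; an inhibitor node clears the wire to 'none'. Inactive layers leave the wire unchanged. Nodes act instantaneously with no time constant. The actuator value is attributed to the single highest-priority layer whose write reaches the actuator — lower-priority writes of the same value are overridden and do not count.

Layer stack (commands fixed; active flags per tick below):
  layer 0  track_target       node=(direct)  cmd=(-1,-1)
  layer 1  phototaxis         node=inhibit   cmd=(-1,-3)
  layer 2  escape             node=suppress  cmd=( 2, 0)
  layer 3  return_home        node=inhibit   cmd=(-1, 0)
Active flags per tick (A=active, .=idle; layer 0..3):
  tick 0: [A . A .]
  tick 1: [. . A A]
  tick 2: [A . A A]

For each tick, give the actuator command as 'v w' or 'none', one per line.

2 0
none
none

tick 0:
  [0] track_target on; wire := (-1, -1)
  [1] phototaxis off; pass (-1, -1)
  [2] escape on (suppress); wire := (2, 0)
  [3] return_home off; pass (2, 0)
  output (2, 0)
tick 1:
  [0] track_target off; wire := none
  [1] phototaxis off; pass none
  [2] escape on (suppress); wire := (2, 0)
  [3] return_home on (inhibit); wire := none
  output none
tick 2:
  [0] track_target on; wire := (-1, -1)
  [1] phototaxis off; pass (-1, -1)
  [2] escape on (suppress); wire := (2, 0)
  [3] return_home on (inhibit); wire := none
  output none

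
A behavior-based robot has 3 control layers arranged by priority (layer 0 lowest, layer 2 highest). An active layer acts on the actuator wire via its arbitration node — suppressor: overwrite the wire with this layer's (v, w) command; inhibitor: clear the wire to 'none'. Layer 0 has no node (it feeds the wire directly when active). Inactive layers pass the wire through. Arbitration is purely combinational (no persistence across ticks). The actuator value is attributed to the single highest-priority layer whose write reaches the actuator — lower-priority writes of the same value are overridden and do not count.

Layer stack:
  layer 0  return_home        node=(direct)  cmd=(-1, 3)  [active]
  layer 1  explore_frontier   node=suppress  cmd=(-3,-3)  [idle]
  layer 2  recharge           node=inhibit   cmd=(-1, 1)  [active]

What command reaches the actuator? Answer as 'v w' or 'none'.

none

[0] return_home on; wire := (-1, 3)
[1] explore_frontier off; pass (-1, 3)
[2] recharge on (inhibit); wire := none
output none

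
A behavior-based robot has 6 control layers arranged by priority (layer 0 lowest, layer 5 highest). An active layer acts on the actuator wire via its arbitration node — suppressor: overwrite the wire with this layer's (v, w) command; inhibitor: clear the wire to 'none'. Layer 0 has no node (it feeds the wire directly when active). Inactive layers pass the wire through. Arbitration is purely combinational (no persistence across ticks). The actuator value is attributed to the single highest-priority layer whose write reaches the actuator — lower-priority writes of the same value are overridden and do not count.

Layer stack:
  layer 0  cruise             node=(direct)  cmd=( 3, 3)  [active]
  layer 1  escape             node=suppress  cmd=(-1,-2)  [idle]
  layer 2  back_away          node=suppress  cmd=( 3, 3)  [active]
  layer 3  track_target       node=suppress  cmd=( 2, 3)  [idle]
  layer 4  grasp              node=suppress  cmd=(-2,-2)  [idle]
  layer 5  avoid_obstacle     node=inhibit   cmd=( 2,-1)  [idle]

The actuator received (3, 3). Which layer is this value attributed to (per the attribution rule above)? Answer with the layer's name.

layer 0 (cruise) active — direct: (3, 3)
layer 1 (escape) idle — unchanged: (3, 3)
layer 2 (back_away) active — suppresses: (3, 3)
layer 3 (track_target) idle — unchanged: (3, 3)
layer 4 (grasp) idle — unchanged: (3, 3)
layer 5 (avoid_obstacle) idle — unchanged: (3, 3)
→ actuator (3, 3)
last writer: layer 2 = back_away

back_away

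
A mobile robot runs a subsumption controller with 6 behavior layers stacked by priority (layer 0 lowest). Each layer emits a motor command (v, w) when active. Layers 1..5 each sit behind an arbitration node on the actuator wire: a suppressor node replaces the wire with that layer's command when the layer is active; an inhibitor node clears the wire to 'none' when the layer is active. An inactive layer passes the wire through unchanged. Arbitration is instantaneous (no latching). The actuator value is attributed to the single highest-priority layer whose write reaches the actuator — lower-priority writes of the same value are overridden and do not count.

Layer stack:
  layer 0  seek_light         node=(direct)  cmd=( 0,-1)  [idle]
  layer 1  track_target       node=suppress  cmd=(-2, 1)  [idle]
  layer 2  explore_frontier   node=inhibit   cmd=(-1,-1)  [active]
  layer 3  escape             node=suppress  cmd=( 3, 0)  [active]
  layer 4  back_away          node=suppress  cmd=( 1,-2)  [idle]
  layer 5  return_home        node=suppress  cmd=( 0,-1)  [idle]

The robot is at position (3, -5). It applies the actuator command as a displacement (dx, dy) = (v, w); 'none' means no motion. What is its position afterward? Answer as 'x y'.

L0 seek_light: idle → wire = none
L1 track_target: idle → wire stays none
L2 explore_frontier: active, inhibitor → wire = none
L3 escape: active, suppressor → wire = (3, 0)
L4 back_away: idle → wire stays (3, 0)
L5 return_home: idle → wire stays (3, 0)
actuator = (3, 0)
position: (3, -5) + (3, 0) = (6, -5)

6 -5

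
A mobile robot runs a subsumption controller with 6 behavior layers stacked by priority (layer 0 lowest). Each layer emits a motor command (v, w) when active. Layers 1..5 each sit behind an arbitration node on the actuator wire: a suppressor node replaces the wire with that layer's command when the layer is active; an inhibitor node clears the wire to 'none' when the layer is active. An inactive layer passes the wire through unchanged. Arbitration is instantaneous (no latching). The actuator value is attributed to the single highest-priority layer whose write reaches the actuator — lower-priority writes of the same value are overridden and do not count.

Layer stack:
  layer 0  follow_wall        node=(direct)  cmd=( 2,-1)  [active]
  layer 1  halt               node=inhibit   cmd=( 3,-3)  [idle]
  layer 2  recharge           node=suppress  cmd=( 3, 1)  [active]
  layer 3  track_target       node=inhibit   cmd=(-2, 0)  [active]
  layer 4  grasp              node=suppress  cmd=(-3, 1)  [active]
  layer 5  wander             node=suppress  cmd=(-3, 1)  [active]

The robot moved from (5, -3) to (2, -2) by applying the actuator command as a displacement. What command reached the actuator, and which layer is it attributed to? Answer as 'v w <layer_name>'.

displacement = (2, -2) − (5, -3) = (-3, 1)
layer 0 (follow_wall) active — direct: (2, -1)
layer 1 (halt) idle — unchanged: (2, -1)
layer 2 (recharge) active — suppresses: (3, 1)
layer 3 (track_target) active — inhibits: none
layer 4 (grasp) active — suppresses: (-3, 1)
layer 5 (wander) active — suppresses: (-3, 1)
→ actuator (-3, 1) — from layer 5 (wander)

-3 1 wander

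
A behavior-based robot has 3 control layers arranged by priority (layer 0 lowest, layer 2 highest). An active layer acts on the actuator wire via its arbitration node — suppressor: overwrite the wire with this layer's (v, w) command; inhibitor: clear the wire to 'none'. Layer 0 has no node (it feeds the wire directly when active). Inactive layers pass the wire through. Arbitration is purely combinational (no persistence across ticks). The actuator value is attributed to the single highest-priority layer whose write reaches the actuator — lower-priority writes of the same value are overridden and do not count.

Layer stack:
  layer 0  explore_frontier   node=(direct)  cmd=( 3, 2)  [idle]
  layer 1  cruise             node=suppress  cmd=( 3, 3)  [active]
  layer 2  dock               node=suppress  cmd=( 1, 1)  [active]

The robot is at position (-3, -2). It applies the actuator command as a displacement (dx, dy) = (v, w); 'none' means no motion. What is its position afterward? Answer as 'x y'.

L0 explore_frontier: idle → wire = none
L1 cruise: active, suppressor → wire = (3, 3)
L2 dock: active, suppressor → wire = (1, 1)
actuator = (1, 1)
position: (-3, -2) + (1, 1) = (-2, -1)

-2 -1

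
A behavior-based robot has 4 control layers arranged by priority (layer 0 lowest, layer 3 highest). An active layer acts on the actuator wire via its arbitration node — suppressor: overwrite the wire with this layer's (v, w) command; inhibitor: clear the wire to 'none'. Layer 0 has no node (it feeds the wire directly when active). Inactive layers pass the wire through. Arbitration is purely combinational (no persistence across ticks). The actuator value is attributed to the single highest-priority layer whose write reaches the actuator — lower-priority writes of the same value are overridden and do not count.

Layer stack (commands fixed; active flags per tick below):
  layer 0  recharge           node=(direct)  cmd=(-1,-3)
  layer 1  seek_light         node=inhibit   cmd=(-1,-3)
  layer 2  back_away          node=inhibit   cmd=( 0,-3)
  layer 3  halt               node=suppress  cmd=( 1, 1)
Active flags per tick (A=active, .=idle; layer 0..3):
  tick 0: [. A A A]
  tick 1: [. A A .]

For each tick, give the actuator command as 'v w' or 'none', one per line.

1 1
none

tick 0:
  L0 recharge: idle → wire = none
  L1 seek_light: active, inhibitor → wire = none
  L2 back_away: active, inhibitor → wire = none
  L3 halt: active, suppressor → wire = (1, 1)
  actuator = (1, 1)
tick 1:
  L0 recharge: idle → wire = none
  L1 seek_light: active, inhibitor → wire = none
  L2 back_away: active, inhibitor → wire = none
  L3 halt: idle → wire stays none
  actuator = none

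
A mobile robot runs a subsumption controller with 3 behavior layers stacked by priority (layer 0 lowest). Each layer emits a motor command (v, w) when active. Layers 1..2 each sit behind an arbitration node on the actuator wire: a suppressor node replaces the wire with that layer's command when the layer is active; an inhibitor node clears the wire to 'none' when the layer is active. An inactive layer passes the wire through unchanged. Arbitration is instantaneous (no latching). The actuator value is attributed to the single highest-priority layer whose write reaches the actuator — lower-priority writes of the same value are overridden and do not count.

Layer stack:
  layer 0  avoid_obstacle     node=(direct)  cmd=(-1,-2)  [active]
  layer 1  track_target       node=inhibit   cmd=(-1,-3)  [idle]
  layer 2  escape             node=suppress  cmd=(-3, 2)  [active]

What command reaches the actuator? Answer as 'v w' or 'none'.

L0 avoid_obstacle: active, feeds wire = (-1, -2)
L1 track_target: idle → wire stays (-1, -2)
L2 escape: active, suppressor → wire = (-3, 2)
actuator = (-3, 2)

-3 2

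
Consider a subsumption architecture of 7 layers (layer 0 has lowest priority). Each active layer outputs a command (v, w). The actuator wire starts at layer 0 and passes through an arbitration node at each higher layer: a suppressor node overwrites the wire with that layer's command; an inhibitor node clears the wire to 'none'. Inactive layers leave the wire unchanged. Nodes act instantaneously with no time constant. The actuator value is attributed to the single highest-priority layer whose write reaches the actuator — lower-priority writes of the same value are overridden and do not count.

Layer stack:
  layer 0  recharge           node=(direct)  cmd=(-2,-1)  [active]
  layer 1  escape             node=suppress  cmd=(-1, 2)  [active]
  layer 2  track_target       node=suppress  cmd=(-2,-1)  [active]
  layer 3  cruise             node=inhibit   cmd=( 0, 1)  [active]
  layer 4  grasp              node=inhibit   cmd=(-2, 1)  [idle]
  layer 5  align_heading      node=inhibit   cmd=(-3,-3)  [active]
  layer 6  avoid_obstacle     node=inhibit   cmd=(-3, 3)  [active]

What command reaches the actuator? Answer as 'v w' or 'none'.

none

[0] recharge on; wire := (-2, -1)
[1] escape on (suppress); wire := (-1, 2)
[2] track_target on (suppress); wire := (-2, -1)
[3] cruise on (inhibit); wire := none
[4] grasp off; pass none
[5] align_heading on (inhibit); wire := none
[6] avoid_obstacle on (inhibit); wire := none
output none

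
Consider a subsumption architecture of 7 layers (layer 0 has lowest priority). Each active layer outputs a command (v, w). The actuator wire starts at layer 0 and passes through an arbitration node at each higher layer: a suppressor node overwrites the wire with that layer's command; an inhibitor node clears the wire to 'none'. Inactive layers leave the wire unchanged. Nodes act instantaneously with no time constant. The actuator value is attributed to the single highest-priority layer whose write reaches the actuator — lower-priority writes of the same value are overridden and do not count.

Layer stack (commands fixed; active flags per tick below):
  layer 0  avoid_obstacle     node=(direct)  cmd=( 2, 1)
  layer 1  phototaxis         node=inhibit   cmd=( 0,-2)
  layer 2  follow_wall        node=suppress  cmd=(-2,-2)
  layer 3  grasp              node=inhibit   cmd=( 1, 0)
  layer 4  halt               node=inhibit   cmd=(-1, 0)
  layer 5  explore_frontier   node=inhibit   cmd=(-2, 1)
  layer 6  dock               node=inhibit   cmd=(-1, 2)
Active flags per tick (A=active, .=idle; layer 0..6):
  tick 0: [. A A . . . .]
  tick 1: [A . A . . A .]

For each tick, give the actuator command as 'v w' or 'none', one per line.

tick 0:
  L0 avoid_obstacle: idle → wire = none
  L1 phototaxis: active, inhibitor → wire = none
  L2 follow_wall: active, suppressor → wire = (-2, -2)
  L3 grasp: idle → wire stays (-2, -2)
  L4 halt: idle → wire stays (-2, -2)
  L5 explore_frontier: idle → wire stays (-2, -2)
  L6 dock: idle → wire stays (-2, -2)
  actuator = (-2, -2)
tick 1:
  L0 avoid_obstacle: active, feeds wire = (2, 1)
  L1 phototaxis: idle → wire stays (2, 1)
  L2 follow_wall: active, suppressor → wire = (-2, -2)
  L3 grasp: idle → wire stays (-2, -2)
  L4 halt: idle → wire stays (-2, -2)
  L5 explore_frontier: active, inhibitor → wire = none
  L6 dock: idle → wire stays none
  actuator = none

-2 -2
none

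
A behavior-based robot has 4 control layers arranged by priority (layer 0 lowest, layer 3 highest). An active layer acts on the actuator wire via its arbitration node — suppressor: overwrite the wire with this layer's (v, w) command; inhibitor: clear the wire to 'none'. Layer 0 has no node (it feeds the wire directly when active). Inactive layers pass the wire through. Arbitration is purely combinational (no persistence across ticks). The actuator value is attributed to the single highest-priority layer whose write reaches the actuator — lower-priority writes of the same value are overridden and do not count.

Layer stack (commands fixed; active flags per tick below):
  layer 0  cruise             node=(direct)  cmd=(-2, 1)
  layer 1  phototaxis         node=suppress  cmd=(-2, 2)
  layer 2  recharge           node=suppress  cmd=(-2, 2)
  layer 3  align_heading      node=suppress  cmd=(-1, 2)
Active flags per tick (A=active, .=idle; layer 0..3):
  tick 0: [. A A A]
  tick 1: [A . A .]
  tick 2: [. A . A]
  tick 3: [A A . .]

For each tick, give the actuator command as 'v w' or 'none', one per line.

-1 2
-2 2
-1 2
-2 2

tick 0:
  layer 0 (cruise) idle — none
  layer 1 (phototaxis) active — suppresses: (-2, 2)
  layer 2 (recharge) active — suppresses: (-2, 2)
  layer 3 (align_heading) active — suppresses: (-1, 2)
  → actuator (-1, 2)
tick 1:
  layer 0 (cruise) active — direct: (-2, 1)
  layer 1 (phototaxis) idle — unchanged: (-2, 1)
  layer 2 (recharge) active — suppresses: (-2, 2)
  layer 3 (align_heading) idle — unchanged: (-2, 2)
  → actuator (-2, 2)
tick 2:
  layer 0 (cruise) idle — none
  layer 1 (phototaxis) active — suppresses: (-2, 2)
  layer 2 (recharge) idle — unchanged: (-2, 2)
  layer 3 (align_heading) active — suppresses: (-1, 2)
  → actuator (-1, 2)
tick 3:
  layer 0 (cruise) active — direct: (-2, 1)
  layer 1 (phototaxis) active — suppresses: (-2, 2)
  layer 2 (recharge) idle — unchanged: (-2, 2)
  layer 3 (align_heading) idle — unchanged: (-2, 2)
  → actuator (-2, 2)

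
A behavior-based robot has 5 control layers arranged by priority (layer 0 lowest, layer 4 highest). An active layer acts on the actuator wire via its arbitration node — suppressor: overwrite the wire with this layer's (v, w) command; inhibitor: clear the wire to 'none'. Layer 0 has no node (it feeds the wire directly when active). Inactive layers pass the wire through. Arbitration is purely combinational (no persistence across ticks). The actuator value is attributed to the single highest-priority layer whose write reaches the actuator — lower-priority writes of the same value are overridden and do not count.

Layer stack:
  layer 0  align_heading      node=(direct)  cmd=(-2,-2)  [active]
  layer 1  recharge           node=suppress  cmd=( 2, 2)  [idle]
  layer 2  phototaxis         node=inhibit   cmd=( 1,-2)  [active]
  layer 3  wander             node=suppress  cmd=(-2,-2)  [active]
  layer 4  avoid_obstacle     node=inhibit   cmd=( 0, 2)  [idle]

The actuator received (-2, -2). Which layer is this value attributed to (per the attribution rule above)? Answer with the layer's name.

L0 align_heading: active, feeds wire = (-2, -2)
L1 recharge: idle → wire stays (-2, -2)
L2 phototaxis: active, inhibitor → wire = none
L3 wander: active, suppressor → wire = (-2, -2)
L4 avoid_obstacle: idle → wire stays (-2, -2)
actuator = (-2, -2)
last writer: layer 3 = wander

wander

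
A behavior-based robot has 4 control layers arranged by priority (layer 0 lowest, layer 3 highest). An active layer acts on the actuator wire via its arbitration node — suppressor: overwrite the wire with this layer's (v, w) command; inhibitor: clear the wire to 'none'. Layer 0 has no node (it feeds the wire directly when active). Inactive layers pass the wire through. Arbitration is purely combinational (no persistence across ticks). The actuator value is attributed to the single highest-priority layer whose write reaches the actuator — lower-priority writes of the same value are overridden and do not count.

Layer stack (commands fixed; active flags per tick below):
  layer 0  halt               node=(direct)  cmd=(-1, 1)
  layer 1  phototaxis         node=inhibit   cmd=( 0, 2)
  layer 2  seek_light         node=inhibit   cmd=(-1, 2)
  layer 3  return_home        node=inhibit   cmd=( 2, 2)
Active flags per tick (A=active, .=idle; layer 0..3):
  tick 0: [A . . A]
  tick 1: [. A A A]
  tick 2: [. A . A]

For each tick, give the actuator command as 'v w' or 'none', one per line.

tick 0:
  L0 halt: active, feeds wire = (-1, 1)
  L1 phototaxis: idle → wire stays (-1, 1)
  L2 seek_light: idle → wire stays (-1, 1)
  L3 return_home: active, inhibitor → wire = none
  actuator = none
tick 1:
  L0 halt: idle → wire = none
  L1 phototaxis: active, inhibitor → wire = none
  L2 seek_light: active, inhibitor → wire = none
  L3 return_home: active, inhibitor → wire = none
  actuator = none
tick 2:
  L0 halt: idle → wire = none
  L1 phototaxis: active, inhibitor → wire = none
  L2 seek_light: idle → wire stays none
  L3 return_home: active, inhibitor → wire = none
  actuator = none

none
none
none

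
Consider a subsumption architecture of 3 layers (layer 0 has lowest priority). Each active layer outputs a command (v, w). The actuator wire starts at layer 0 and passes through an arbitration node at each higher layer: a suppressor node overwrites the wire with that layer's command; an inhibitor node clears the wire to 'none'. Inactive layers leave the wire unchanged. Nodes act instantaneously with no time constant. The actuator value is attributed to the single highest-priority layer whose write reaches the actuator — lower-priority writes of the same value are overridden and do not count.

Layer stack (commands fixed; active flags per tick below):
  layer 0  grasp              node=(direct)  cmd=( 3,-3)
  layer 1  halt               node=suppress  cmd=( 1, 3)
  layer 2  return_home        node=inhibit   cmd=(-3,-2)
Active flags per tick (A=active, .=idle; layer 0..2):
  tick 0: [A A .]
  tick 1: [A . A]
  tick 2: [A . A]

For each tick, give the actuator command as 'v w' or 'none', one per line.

1 3
none
none

tick 0:
  [0] grasp on; wire := (3, -3)
  [1] halt on (suppress); wire := (1, 3)
  [2] return_home off; pass (1, 3)
  output (1, 3)
tick 1:
  [0] grasp on; wire := (3, -3)
  [1] halt off; pass (3, -3)
  [2] return_home on (inhibit); wire := none
  output none
tick 2:
  [0] grasp on; wire := (3, -3)
  [1] halt off; pass (3, -3)
  [2] return_home on (inhibit); wire := none
  output none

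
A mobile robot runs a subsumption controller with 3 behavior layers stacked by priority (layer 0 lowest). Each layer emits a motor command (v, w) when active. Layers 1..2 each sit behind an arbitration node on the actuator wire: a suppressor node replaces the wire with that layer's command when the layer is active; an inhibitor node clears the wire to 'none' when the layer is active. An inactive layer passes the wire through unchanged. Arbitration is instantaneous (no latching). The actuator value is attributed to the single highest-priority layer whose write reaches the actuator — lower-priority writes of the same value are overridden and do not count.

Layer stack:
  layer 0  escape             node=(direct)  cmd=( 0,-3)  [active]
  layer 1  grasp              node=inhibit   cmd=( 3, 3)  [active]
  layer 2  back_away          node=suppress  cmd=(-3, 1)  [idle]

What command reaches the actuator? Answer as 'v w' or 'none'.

none

L0 escape: active, feeds wire = (0, -3)
L1 grasp: active, inhibitor → wire = none
L2 back_away: idle → wire stays none
actuator = none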